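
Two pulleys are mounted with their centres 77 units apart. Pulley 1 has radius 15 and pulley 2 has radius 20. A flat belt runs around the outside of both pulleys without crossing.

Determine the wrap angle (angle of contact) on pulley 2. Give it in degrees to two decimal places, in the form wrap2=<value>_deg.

open belt: β = asin((r2−r1)/C) = asin(5/77) = 3.7231°
wrap1 = π − 2β = 172.5538°
wrap2 = π + 2β = 187.4462°

wrap2=187.45_deg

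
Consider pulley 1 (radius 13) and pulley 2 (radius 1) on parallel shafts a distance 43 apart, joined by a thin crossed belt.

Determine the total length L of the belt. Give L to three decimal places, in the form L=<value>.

L=134.582

crossed belt: β = asin((r1+r2)/C) = asin(14/43) = 19.0008°
wrap1 = wrap2 = π + 2β = 218.0016°
tangent length = C·cosβ = 40.6571
L = (r1+r2)·wrap + 2·C·cosβ = 14·3.8048 + 2·40.6571 = 134.5820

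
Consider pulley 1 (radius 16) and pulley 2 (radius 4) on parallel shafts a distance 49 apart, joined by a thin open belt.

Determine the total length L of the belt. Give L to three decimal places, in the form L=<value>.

L=163.786

open belt: β = asin((r2−r1)/C) = asin(-12/49) = -14.1758°
wrap1 = π − 2β = 208.3516°
wrap2 = π + 2β = 151.6484°
tangent length = C·cosβ = 47.5079
L = r1·wrap1 + r2·wrap2 + 2·C·cosβ = 16·3.6364 + 4·2.6468 + 2·47.5079 = 163.7856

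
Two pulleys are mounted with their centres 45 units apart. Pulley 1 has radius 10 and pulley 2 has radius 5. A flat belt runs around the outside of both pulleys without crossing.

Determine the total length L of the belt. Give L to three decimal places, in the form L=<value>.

open belt: β = asin((r2−r1)/C) = asin(-5/45) = -6.3794°
wrap1 = π − 2β = 192.7587°
wrap2 = π + 2β = 167.2413°
tangent length = C·cosβ = 44.7214
L = r1·wrap1 + r2·wrap2 + 2·C·cosβ = 10·3.3643 + 5·2.9189 + 2·44.7214 = 137.6800

L=137.680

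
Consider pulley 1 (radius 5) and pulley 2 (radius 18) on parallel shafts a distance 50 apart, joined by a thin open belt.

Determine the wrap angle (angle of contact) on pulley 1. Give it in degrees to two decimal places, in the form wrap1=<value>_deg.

open belt: β = asin((r2−r1)/C) = asin(13/50) = 15.0701°
wrap1 = π − 2β = 149.8599°
wrap2 = π + 2β = 210.1401°

wrap1=149.86_deg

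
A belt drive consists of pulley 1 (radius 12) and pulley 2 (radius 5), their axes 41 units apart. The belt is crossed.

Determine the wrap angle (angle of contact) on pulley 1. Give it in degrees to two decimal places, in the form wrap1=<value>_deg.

crossed belt: β = asin((r1+r2)/C) = asin(17/41) = 24.4963°
wrap1 = wrap2 = π + 2β = 228.9926°

wrap1=228.99_deg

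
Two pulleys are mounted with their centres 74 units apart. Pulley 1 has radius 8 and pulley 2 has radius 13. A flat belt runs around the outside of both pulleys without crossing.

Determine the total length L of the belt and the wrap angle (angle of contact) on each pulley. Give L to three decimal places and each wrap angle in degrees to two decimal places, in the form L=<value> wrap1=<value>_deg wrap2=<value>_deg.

L=214.311 wrap1=172.25_deg wrap2=187.75_deg

open belt: β = asin((r2−r1)/C) = asin(5/74) = 3.8743°
wrap1 = π − 2β = 172.2514°
wrap2 = π + 2β = 187.7486°
tangent length = C·cosβ = 73.8309
L = r1·wrap1 + r2·wrap2 + 2·C·cosβ = 8·3.0064 + 13·3.2768 + 2·73.8309 = 214.3114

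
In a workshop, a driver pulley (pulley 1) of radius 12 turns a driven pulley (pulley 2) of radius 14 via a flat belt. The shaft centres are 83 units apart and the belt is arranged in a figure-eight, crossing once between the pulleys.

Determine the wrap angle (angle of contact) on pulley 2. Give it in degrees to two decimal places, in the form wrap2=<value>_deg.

crossed belt: β = asin((r1+r2)/C) = asin(26/83) = 18.2554°
wrap1 = wrap2 = π + 2β = 216.5108°

wrap2=216.51_deg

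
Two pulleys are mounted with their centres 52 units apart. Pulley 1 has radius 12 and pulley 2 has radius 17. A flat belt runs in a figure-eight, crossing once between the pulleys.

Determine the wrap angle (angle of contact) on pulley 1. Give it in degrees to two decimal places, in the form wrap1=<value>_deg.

wrap1=247.79_deg

crossed belt: β = asin((r1+r2)/C) = asin(29/52) = 33.8964°
wrap1 = wrap2 = π + 2β = 247.7927°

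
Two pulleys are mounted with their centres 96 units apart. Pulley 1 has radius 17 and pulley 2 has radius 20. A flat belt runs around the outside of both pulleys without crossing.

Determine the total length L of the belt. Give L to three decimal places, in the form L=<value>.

open belt: β = asin((r2−r1)/C) = asin(3/96) = 1.7908°
wrap1 = π − 2β = 176.4184°
wrap2 = π + 2β = 183.5816°
tangent length = C·cosβ = 95.9531
L = r1·wrap1 + r2·wrap2 + 2·C·cosβ = 17·3.0791 + 20·3.2041 + 2·95.9531 = 308.3327

L=308.333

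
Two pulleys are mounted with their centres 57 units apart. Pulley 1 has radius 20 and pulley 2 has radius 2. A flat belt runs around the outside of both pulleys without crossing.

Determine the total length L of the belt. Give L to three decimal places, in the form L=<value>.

open belt: β = asin((r2−r1)/C) = asin(-18/57) = -18.4085°
wrap1 = π − 2β = 216.8170°
wrap2 = π + 2β = 143.1830°
tangent length = C·cosβ = 54.0833
L = r1·wrap1 + r2·wrap2 + 2·C·cosβ = 20·3.7842 + 2·2.4990 + 2·54.0833 = 188.8480

L=188.848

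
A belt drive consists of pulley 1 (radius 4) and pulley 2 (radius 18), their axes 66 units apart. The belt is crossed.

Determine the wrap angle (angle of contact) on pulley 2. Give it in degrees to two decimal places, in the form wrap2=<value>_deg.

crossed belt: β = asin((r1+r2)/C) = asin(22/66) = 19.4712°
wrap1 = wrap2 = π + 2β = 218.9424°

wrap2=218.94_deg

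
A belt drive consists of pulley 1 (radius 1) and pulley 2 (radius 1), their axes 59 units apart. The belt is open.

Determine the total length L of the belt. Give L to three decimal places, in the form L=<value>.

L=124.283

open belt: β = asin((r2−r1)/C) = asin(0/59) = 0.0000°
wrap1 = π − 2β = 180.0000°
wrap2 = π + 2β = 180.0000°
tangent length = C·cosβ = 59.0000
L = r1·wrap1 + r2·wrap2 + 2·C·cosβ = 1·3.1416 + 1·3.1416 + 2·59.0000 = 124.2832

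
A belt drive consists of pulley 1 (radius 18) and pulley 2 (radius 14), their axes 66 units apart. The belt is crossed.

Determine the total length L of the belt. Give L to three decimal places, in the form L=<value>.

L=248.374

crossed belt: β = asin((r1+r2)/C) = asin(32/66) = 29.0025°
wrap1 = wrap2 = π + 2β = 238.0051°
tangent length = C·cosβ = 57.7235
L = (r1+r2)·wrap + 2·C·cosβ = 32·4.1540 + 2·57.7235 = 248.3741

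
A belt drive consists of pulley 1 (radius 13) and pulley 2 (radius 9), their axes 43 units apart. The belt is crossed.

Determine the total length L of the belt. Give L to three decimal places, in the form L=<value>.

crossed belt: β = asin((r1+r2)/C) = asin(22/43) = 30.7723°
wrap1 = wrap2 = π + 2β = 241.5446°
tangent length = C·cosβ = 36.9459
L = (r1+r2)·wrap + 2·C·cosβ = 22·4.2157 + 2·36.9459 = 166.6383

L=166.638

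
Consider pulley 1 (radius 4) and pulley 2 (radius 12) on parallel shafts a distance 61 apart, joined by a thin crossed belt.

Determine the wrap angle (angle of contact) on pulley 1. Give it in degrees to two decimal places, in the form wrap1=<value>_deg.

wrap1=210.41_deg

crossed belt: β = asin((r1+r2)/C) = asin(16/61) = 15.2063°
wrap1 = wrap2 = π + 2β = 210.4126°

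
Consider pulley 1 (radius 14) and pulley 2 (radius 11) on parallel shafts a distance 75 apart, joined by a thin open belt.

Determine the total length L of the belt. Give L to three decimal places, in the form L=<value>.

L=228.660

open belt: β = asin((r2−r1)/C) = asin(-3/75) = -2.2924°
wrap1 = π − 2β = 184.5849°
wrap2 = π + 2β = 175.4151°
tangent length = C·cosβ = 74.9400
L = r1·wrap1 + r2·wrap2 + 2·C·cosβ = 14·3.2216 + 11·3.0616 + 2·74.9400 = 228.6598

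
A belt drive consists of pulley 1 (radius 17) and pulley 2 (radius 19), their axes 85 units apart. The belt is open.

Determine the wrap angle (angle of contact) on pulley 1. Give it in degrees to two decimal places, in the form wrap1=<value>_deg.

wrap1=177.30_deg

open belt: β = asin((r2−r1)/C) = asin(2/85) = 1.3483°
wrap1 = π − 2β = 177.3035°
wrap2 = π + 2β = 182.6965°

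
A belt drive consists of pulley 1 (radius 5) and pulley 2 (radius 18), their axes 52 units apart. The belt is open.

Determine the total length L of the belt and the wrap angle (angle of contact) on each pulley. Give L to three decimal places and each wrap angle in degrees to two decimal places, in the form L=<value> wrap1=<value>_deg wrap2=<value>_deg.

open belt: β = asin((r2−r1)/C) = asin(13/52) = 14.4775°
wrap1 = π − 2β = 151.0450°
wrap2 = π + 2β = 208.9550°
tangent length = C·cosβ = 50.3488
L = r1·wrap1 + r2·wrap2 + 2·C·cosβ = 5·2.6362 + 18·3.6470 + 2·50.3488 = 179.5239

L=179.524 wrap1=151.04_deg wrap2=208.96_deg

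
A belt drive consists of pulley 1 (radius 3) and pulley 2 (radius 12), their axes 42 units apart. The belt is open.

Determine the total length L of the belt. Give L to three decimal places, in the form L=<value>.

L=133.060

open belt: β = asin((r2−r1)/C) = asin(9/42) = 12.3736°
wrap1 = π − 2β = 155.2527°
wrap2 = π + 2β = 204.7473°
tangent length = C·cosβ = 41.0244
L = r1·wrap1 + r2·wrap2 + 2·C·cosβ = 3·2.7097 + 12·3.5735 + 2·41.0244 = 133.0599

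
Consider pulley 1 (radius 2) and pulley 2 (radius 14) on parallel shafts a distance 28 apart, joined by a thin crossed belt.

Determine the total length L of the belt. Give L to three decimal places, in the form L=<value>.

crossed belt: β = asin((r1+r2)/C) = asin(16/28) = 34.8499°
wrap1 = wrap2 = π + 2β = 249.6998°
tangent length = C·cosβ = 22.9783
L = (r1+r2)·wrap + 2·C·cosβ = 16·4.3581 + 2·22.9783 = 115.6858

L=115.686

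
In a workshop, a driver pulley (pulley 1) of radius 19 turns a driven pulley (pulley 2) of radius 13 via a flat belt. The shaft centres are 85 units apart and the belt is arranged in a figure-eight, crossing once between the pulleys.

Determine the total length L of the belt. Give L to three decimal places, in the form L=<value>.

crossed belt: β = asin((r1+r2)/C) = asin(32/85) = 22.1152°
wrap1 = wrap2 = π + 2β = 224.2305°
tangent length = C·cosβ = 78.7464
L = (r1+r2)·wrap + 2·C·cosβ = 32·3.9136 + 2·78.7464 = 282.7268

L=282.727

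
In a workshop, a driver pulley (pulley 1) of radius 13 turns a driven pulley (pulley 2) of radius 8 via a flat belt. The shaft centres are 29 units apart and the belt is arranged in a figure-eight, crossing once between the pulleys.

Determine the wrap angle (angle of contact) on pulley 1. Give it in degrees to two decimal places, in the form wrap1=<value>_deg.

wrap1=272.79_deg

crossed belt: β = asin((r1+r2)/C) = asin(21/29) = 46.3972°
wrap1 = wrap2 = π + 2β = 272.7944°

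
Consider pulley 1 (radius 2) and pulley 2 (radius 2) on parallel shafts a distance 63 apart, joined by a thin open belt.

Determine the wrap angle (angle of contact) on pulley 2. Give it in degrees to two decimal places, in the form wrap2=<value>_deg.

wrap2=180.00_deg

open belt: β = asin((r2−r1)/C) = asin(0/63) = 0.0000°
wrap1 = π − 2β = 180.0000°
wrap2 = π + 2β = 180.0000°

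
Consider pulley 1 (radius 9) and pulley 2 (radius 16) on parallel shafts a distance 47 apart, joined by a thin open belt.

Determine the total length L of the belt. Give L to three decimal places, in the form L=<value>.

open belt: β = asin((r2−r1)/C) = asin(7/47) = 8.5653°
wrap1 = π − 2β = 162.8694°
wrap2 = π + 2β = 197.1306°
tangent length = C·cosβ = 46.4758
L = r1·wrap1 + r2·wrap2 + 2·C·cosβ = 9·2.8426 + 16·3.4406 + 2·46.4758 = 173.5843

L=173.584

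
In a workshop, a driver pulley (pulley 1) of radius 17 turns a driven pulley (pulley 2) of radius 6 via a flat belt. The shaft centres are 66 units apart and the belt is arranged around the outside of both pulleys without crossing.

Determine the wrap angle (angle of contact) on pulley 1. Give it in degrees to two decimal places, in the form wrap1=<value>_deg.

open belt: β = asin((r2−r1)/C) = asin(-11/66) = -9.5941°
wrap1 = π − 2β = 199.1881°
wrap2 = π + 2β = 160.8119°

wrap1=199.19_deg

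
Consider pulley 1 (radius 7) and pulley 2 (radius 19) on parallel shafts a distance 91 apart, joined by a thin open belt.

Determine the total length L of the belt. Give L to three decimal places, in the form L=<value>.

L=265.266

open belt: β = asin((r2−r1)/C) = asin(12/91) = 7.5776°
wrap1 = π − 2β = 164.8449°
wrap2 = π + 2β = 195.1551°
tangent length = C·cosβ = 90.2053
L = r1·wrap1 + r2·wrap2 + 2·C·cosβ = 7·2.8771 + 19·3.4061 + 2·90.2053 = 265.2661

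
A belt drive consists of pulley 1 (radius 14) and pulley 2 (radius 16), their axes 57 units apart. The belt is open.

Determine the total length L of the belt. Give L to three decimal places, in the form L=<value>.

open belt: β = asin((r2−r1)/C) = asin(2/57) = 2.0108°
wrap1 = π − 2β = 175.9784°
wrap2 = π + 2β = 184.0216°
tangent length = C·cosβ = 56.9649
L = r1·wrap1 + r2·wrap2 + 2·C·cosβ = 14·3.0714 + 16·3.2118 + 2·56.9649 = 208.3180

L=208.318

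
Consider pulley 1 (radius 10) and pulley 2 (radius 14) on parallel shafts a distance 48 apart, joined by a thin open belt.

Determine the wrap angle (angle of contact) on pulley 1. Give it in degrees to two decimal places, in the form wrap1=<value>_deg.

wrap1=170.44_deg

open belt: β = asin((r2−r1)/C) = asin(4/48) = 4.7802°
wrap1 = π − 2β = 170.4396°
wrap2 = π + 2β = 189.5604°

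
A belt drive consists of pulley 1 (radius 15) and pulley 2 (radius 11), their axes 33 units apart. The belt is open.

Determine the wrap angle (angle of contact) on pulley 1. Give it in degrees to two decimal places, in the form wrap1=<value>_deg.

open belt: β = asin((r2−r1)/C) = asin(-4/33) = -6.9621°
wrap1 = π − 2β = 193.9241°
wrap2 = π + 2β = 166.0759°

wrap1=193.92_deg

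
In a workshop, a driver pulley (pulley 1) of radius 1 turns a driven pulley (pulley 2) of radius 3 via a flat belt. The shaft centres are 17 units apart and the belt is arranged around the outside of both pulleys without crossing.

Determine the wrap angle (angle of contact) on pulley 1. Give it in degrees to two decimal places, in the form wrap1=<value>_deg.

open belt: β = asin((r2−r1)/C) = asin(2/17) = 6.7563°
wrap1 = π − 2β = 166.4873°
wrap2 = π + 2β = 193.5127°

wrap1=166.49_deg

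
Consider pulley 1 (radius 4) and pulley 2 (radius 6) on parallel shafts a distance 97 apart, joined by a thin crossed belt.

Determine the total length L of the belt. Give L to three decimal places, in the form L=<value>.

crossed belt: β = asin((r1+r2)/C) = asin(10/97) = 5.9173°
wrap1 = wrap2 = π + 2β = 191.8346°
tangent length = C·cosβ = 96.4832
L = (r1+r2)·wrap + 2·C·cosβ = 10·3.3481 + 2·96.4832 = 226.4478

L=226.448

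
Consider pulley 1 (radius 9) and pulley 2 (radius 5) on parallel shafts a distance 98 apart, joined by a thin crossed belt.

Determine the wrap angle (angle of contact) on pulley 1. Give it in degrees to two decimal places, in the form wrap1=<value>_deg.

crossed belt: β = asin((r1+r2)/C) = asin(14/98) = 8.2132°
wrap1 = wrap2 = π + 2β = 196.4264°

wrap1=196.43_deg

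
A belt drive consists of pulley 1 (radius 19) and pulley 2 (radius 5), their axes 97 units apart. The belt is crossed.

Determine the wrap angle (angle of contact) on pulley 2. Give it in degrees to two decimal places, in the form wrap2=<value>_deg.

wrap2=208.65_deg

crossed belt: β = asin((r1+r2)/C) = asin(24/97) = 14.3251°
wrap1 = wrap2 = π + 2β = 208.6501°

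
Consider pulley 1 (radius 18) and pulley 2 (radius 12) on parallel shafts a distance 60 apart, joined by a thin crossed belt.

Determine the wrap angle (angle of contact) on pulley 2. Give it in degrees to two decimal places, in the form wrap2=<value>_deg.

crossed belt: β = asin((r1+r2)/C) = asin(30/60) = 30.0000°
wrap1 = wrap2 = π + 2β = 240.0000°

wrap2=240.00_deg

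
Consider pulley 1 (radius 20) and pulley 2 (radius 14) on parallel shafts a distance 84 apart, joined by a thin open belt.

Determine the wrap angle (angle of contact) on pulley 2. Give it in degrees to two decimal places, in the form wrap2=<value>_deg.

wrap2=171.81_deg

open belt: β = asin((r2−r1)/C) = asin(-6/84) = -4.0960°
wrap1 = π − 2β = 188.1921°
wrap2 = π + 2β = 171.8079°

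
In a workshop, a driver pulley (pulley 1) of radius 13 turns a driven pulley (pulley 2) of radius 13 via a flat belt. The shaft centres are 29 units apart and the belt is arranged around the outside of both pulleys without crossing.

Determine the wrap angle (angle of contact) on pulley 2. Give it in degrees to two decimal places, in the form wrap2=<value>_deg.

open belt: β = asin((r2−r1)/C) = asin(0/29) = 0.0000°
wrap1 = π − 2β = 180.0000°
wrap2 = π + 2β = 180.0000°

wrap2=180.00_deg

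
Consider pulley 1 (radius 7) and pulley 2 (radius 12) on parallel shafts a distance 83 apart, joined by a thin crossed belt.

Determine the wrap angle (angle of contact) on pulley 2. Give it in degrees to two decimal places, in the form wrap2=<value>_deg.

wrap2=206.47_deg

crossed belt: β = asin((r1+r2)/C) = asin(19/83) = 13.2332°
wrap1 = wrap2 = π + 2β = 206.4665°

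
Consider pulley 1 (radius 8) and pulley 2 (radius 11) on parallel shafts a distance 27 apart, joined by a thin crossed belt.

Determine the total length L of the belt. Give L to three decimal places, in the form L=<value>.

crossed belt: β = asin((r1+r2)/C) = asin(19/27) = 44.7249°
wrap1 = wrap2 = π + 2β = 269.4498°
tangent length = C·cosβ = 19.1833
L = (r1+r2)·wrap + 2·C·cosβ = 19·4.7028 + 2·19.1833 = 127.7196

L=127.720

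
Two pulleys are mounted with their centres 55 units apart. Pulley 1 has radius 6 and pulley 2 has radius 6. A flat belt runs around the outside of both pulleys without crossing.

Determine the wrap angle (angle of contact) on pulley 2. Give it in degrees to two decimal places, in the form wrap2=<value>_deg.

wrap2=180.00_deg

open belt: β = asin((r2−r1)/C) = asin(0/55) = 0.0000°
wrap1 = π − 2β = 180.0000°
wrap2 = π + 2β = 180.0000°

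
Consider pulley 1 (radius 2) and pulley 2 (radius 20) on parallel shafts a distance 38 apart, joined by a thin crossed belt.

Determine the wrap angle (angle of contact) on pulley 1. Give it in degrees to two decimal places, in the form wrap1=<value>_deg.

crossed belt: β = asin((r1+r2)/C) = asin(22/38) = 35.3765°
wrap1 = wrap2 = π + 2β = 250.7531°

wrap1=250.75_deg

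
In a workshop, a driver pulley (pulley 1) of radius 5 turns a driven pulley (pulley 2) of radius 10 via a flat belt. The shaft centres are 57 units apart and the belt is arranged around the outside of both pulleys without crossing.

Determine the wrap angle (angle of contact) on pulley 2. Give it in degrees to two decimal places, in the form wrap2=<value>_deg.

wrap2=190.06_deg

open belt: β = asin((r2−r1)/C) = asin(5/57) = 5.0324°
wrap1 = π − 2β = 169.9352°
wrap2 = π + 2β = 190.0648°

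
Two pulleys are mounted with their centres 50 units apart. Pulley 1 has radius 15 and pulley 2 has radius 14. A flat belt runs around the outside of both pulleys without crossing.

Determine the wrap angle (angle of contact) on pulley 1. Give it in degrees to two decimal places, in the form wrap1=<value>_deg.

wrap1=182.29_deg

open belt: β = asin((r2−r1)/C) = asin(-1/50) = -1.1460°
wrap1 = π − 2β = 182.2920°
wrap2 = π + 2β = 177.7080°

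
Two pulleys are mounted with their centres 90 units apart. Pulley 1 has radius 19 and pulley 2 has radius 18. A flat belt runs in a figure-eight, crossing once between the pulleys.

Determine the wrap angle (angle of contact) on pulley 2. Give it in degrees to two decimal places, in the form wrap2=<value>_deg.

wrap2=228.55_deg

crossed belt: β = asin((r1+r2)/C) = asin(37/90) = 24.2747°
wrap1 = wrap2 = π + 2β = 228.5493°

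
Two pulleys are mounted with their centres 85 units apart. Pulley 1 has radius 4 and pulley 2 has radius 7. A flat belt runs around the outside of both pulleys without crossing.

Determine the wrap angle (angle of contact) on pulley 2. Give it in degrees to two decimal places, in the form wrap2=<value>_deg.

open belt: β = asin((r2−r1)/C) = asin(3/85) = 2.0226°
wrap1 = π − 2β = 175.9548°
wrap2 = π + 2β = 184.0452°

wrap2=184.05_deg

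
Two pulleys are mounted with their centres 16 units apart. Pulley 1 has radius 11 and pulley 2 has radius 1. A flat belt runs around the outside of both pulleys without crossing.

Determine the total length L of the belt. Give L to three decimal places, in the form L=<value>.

open belt: β = asin((r2−r1)/C) = asin(-10/16) = -38.6822°
wrap1 = π − 2β = 257.3644°
wrap2 = π + 2β = 102.6356°
tangent length = C·cosβ = 12.4900
L = r1·wrap1 + r2·wrap2 + 2·C·cosβ = 11·4.4919 + 1·1.7913 + 2·12.4900 = 76.1817

L=76.182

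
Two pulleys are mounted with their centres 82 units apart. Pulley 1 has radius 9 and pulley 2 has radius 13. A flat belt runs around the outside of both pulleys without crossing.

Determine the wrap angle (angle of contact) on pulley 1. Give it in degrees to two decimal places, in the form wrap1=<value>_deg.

open belt: β = asin((r2−r1)/C) = asin(4/82) = 2.7960°
wrap1 = π − 2β = 174.4079°
wrap2 = π + 2β = 185.5921°

wrap1=174.41_deg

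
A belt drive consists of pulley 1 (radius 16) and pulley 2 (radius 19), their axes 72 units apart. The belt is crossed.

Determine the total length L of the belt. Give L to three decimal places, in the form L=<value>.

crossed belt: β = asin((r1+r2)/C) = asin(35/72) = 29.0853°
wrap1 = wrap2 = π + 2β = 238.1706°
tangent length = C·cosβ = 62.9206
L = (r1+r2)·wrap + 2·C·cosβ = 35·4.1569 + 2·62.9206 = 271.3313

L=271.331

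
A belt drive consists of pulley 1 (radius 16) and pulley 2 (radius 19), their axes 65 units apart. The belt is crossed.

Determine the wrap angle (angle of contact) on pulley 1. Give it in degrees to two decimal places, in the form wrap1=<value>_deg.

crossed belt: β = asin((r1+r2)/C) = asin(35/65) = 32.5790°
wrap1 = wrap2 = π + 2β = 245.1579°

wrap1=245.16_deg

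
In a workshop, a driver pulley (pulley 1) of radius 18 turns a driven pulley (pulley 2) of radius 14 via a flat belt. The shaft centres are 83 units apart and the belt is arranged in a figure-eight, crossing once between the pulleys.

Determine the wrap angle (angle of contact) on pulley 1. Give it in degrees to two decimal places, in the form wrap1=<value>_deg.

crossed belt: β = asin((r1+r2)/C) = asin(32/83) = 22.6774°
wrap1 = wrap2 = π + 2β = 225.3548°

wrap1=225.35_deg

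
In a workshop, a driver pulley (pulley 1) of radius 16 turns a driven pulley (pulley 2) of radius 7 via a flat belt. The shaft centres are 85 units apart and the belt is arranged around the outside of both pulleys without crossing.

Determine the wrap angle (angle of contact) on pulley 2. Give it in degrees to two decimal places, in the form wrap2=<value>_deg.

open belt: β = asin((r2−r1)/C) = asin(-9/85) = -6.0780°
wrap1 = π − 2β = 192.1560°
wrap2 = π + 2β = 167.8440°

wrap2=167.84_deg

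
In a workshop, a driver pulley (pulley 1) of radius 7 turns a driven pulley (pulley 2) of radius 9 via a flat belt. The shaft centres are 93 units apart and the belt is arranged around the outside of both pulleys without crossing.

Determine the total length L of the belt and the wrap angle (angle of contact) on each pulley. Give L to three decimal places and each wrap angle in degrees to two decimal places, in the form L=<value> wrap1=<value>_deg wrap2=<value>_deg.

L=236.308 wrap1=177.54_deg wrap2=182.46_deg

open belt: β = asin((r2−r1)/C) = asin(2/93) = 1.2323°
wrap1 = π − 2β = 177.5355°
wrap2 = π + 2β = 182.4645°
tangent length = C·cosβ = 92.9785
L = r1·wrap1 + r2·wrap2 + 2·C·cosβ = 7·3.0986 + 9·3.1846 + 2·92.9785 = 236.3085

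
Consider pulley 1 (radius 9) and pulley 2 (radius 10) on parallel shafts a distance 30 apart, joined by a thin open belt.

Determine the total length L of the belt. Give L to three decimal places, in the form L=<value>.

L=119.724

open belt: β = asin((r2−r1)/C) = asin(1/30) = 1.9102°
wrap1 = π − 2β = 176.1796°
wrap2 = π + 2β = 183.8204°
tangent length = C·cosβ = 29.9833
L = r1·wrap1 + r2·wrap2 + 2·C·cosβ = 9·3.0749 + 10·3.2083 + 2·29.9833 = 119.7236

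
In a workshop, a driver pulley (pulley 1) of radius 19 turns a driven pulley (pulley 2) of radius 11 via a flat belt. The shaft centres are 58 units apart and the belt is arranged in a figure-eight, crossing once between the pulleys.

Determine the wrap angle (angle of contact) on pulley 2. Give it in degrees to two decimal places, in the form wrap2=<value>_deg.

crossed belt: β = asin((r1+r2)/C) = asin(30/58) = 31.1474°
wrap1 = wrap2 = π + 2β = 242.2948°

wrap2=242.29_deg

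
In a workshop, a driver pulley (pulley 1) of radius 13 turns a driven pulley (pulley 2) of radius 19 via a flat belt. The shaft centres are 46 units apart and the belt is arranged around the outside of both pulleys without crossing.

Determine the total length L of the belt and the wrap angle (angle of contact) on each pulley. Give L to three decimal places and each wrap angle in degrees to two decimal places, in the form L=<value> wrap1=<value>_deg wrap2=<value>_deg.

open belt: β = asin((r2−r1)/C) = asin(6/46) = 7.4947°
wrap1 = π − 2β = 165.0106°
wrap2 = π + 2β = 194.9894°
tangent length = C·cosβ = 45.6070
L = r1·wrap1 + r2·wrap2 + 2·C·cosβ = 13·2.8800 + 19·3.4032 + 2·45.6070 = 193.3147

L=193.315 wrap1=165.01_deg wrap2=194.99_deg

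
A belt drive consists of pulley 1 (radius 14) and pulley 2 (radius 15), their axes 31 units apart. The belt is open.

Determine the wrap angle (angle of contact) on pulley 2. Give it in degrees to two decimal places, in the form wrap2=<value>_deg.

open belt: β = asin((r2−r1)/C) = asin(1/31) = 1.8486°
wrap1 = π − 2β = 176.3029°
wrap2 = π + 2β = 183.6971°

wrap2=183.70_deg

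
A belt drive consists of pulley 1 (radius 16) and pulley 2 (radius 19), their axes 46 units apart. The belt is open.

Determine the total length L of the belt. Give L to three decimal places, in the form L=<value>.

L=202.151

open belt: β = asin((r2−r1)/C) = asin(3/46) = 3.7393°
wrap1 = π − 2β = 172.5213°
wrap2 = π + 2β = 187.4787°
tangent length = C·cosβ = 45.9021
L = r1·wrap1 + r2·wrap2 + 2·C·cosβ = 16·3.0111 + 19·3.2721 + 2·45.9021 = 202.1515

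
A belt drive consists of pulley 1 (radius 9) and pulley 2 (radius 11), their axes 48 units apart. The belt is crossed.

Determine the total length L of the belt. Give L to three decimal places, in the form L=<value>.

crossed belt: β = asin((r1+r2)/C) = asin(20/48) = 24.6243°
wrap1 = wrap2 = π + 2β = 229.2486°
tangent length = C·cosβ = 43.6348
L = (r1+r2)·wrap + 2·C·cosβ = 20·4.0011 + 2·43.6348 = 167.2926

L=167.293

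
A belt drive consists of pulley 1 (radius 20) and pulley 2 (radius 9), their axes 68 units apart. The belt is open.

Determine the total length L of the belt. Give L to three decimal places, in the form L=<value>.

open belt: β = asin((r2−r1)/C) = asin(-11/68) = -9.3093°
wrap1 = π − 2β = 198.6187°
wrap2 = π + 2β = 161.3813°
tangent length = C·cosβ = 67.1044
L = r1·wrap1 + r2·wrap2 + 2·C·cosβ = 20·3.4665 + 9·2.8166 + 2·67.1044 = 228.8895

L=228.890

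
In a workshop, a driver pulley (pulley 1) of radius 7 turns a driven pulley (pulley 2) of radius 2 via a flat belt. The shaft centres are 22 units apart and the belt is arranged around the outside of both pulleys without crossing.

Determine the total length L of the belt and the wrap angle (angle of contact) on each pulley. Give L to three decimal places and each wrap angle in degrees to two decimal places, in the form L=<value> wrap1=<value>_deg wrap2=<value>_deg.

L=73.416 wrap1=206.27_deg wrap2=153.73_deg

open belt: β = asin((r2−r1)/C) = asin(-5/22) = -13.1366°
wrap1 = π − 2β = 206.2731°
wrap2 = π + 2β = 153.7269°
tangent length = C·cosβ = 21.4243
L = r1·wrap1 + r2·wrap2 + 2·C·cosβ = 7·3.6001 + 2·2.6830 + 2·21.4243 = 73.4157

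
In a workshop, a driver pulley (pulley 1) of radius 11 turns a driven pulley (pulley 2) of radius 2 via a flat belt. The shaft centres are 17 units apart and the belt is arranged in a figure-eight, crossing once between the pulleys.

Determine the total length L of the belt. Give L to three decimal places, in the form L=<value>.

L=85.385

crossed belt: β = asin((r1+r2)/C) = asin(13/17) = 49.8808°
wrap1 = wrap2 = π + 2β = 279.7617°
tangent length = C·cosβ = 10.9545
L = (r1+r2)·wrap + 2·C·cosβ = 13·4.8828 + 2·10.9545 = 85.3848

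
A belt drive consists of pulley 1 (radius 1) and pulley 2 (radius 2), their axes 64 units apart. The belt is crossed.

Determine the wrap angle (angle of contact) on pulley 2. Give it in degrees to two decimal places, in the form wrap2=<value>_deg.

crossed belt: β = asin((r1+r2)/C) = asin(3/64) = 2.6867°
wrap1 = wrap2 = π + 2β = 185.3734°

wrap2=185.37_deg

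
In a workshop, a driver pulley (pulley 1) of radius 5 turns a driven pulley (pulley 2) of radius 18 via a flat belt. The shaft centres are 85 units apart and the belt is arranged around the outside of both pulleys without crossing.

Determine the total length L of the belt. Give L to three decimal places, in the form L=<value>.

L=244.249

open belt: β = asin((r2−r1)/C) = asin(13/85) = 8.7974°
wrap1 = π − 2β = 162.4052°
wrap2 = π + 2β = 197.5948°
tangent length = C·cosβ = 84.0000
L = r1·wrap1 + r2·wrap2 + 2·C·cosβ = 5·2.8345 + 18·3.4487 + 2·84.0000 = 244.2488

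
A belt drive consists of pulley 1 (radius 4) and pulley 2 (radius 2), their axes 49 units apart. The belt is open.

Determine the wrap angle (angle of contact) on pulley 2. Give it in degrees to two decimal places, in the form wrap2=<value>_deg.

open belt: β = asin((r2−r1)/C) = asin(-2/49) = -2.3393°
wrap1 = π − 2β = 184.6785°
wrap2 = π + 2β = 175.3215°

wrap2=175.32_deg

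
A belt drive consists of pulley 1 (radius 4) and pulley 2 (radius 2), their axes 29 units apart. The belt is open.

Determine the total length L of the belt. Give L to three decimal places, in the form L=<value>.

open belt: β = asin((r2−r1)/C) = asin(-2/29) = -3.9546°
wrap1 = π − 2β = 187.9091°
wrap2 = π + 2β = 172.0909°
tangent length = C·cosβ = 28.9310
L = r1·wrap1 + r2·wrap2 + 2·C·cosβ = 4·3.2796 + 2·3.0036 + 2·28.9310 = 76.9875

L=76.988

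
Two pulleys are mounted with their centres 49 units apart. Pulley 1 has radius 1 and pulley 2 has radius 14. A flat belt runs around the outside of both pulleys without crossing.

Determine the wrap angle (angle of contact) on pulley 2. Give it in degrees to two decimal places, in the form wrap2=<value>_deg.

open belt: β = asin((r2−r1)/C) = asin(13/49) = 15.3851°
wrap1 = π − 2β = 149.2297°
wrap2 = π + 2β = 210.7703°

wrap2=210.77_deg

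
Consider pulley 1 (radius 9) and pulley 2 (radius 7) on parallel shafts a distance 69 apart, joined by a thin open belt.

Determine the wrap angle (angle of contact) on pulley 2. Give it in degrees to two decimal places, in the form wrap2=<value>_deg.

open belt: β = asin((r2−r1)/C) = asin(-2/69) = -1.6610°
wrap1 = π − 2β = 183.3220°
wrap2 = π + 2β = 176.6780°

wrap2=176.68_deg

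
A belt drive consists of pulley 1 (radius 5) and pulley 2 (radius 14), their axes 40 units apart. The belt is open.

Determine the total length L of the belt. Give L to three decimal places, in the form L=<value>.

open belt: β = asin((r2−r1)/C) = asin(9/40) = 13.0029°
wrap1 = π − 2β = 153.9942°
wrap2 = π + 2β = 206.0058°
tangent length = C·cosβ = 38.9744
L = r1·wrap1 + r2·wrap2 + 2·C·cosβ = 5·2.6877 + 14·3.5955 + 2·38.9744 = 141.7239

L=141.724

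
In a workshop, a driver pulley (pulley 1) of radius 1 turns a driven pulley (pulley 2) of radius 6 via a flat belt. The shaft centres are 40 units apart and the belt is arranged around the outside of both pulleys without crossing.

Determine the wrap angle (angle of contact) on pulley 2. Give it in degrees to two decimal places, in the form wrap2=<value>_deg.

wrap2=194.36_deg

open belt: β = asin((r2−r1)/C) = asin(5/40) = 7.1808°
wrap1 = π − 2β = 165.6385°
wrap2 = π + 2β = 194.3615°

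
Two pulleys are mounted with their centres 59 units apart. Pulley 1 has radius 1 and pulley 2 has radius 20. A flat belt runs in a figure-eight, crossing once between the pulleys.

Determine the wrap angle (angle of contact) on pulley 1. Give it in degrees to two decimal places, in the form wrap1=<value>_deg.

crossed belt: β = asin((r1+r2)/C) = asin(21/59) = 20.8506°
wrap1 = wrap2 = π + 2β = 221.7012°

wrap1=221.70_deg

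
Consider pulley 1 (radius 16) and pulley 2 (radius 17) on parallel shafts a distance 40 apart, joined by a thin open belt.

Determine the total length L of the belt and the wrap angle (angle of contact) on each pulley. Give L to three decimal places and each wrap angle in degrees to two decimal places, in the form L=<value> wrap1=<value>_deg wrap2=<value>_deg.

open belt: β = asin((r2−r1)/C) = asin(1/40) = 1.4325°
wrap1 = π − 2β = 177.1349°
wrap2 = π + 2β = 182.8651°
tangent length = C·cosβ = 39.9875
L = r1·wrap1 + r2·wrap2 + 2·C·cosβ = 16·3.0916 + 17·3.1916 + 2·39.9875 = 183.6976

L=183.698 wrap1=177.13_deg wrap2=182.87_deg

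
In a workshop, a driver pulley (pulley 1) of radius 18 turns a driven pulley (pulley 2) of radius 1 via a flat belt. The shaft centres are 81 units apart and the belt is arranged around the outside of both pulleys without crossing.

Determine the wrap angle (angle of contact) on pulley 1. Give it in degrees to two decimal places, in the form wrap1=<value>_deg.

wrap1=204.23_deg

open belt: β = asin((r2−r1)/C) = asin(-17/81) = -12.1151°
wrap1 = π − 2β = 204.2302°
wrap2 = π + 2β = 155.7698°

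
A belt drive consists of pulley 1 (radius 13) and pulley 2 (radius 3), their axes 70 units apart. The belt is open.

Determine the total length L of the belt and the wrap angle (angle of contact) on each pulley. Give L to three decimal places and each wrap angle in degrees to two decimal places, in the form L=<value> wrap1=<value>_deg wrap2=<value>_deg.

L=191.696 wrap1=196.43_deg wrap2=163.57_deg

open belt: β = asin((r2−r1)/C) = asin(-10/70) = -8.2132°
wrap1 = π − 2β = 196.4264°
wrap2 = π + 2β = 163.5736°
tangent length = C·cosβ = 69.2820
L = r1·wrap1 + r2·wrap2 + 2·C·cosβ = 13·3.4283 + 3·2.8549 + 2·69.2820 = 191.6965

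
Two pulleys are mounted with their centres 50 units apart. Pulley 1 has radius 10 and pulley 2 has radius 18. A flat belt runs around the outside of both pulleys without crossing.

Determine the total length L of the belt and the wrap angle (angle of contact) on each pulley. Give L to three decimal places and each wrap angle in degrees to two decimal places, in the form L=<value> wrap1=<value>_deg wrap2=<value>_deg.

L=189.247 wrap1=161.59_deg wrap2=198.41_deg

open belt: β = asin((r2−r1)/C) = asin(8/50) = 9.2069°
wrap1 = π − 2β = 161.5862°
wrap2 = π + 2β = 198.4138°
tangent length = C·cosβ = 49.3559
L = r1·wrap1 + r2·wrap2 + 2·C·cosβ = 10·2.8202 + 18·3.4630 + 2·49.3559 = 189.2473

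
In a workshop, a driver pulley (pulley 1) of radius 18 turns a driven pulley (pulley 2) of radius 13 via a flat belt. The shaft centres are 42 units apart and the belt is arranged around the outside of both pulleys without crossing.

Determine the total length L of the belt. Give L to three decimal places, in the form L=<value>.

open belt: β = asin((r2−r1)/C) = asin(-5/42) = -6.8371°
wrap1 = π − 2β = 193.6743°
wrap2 = π + 2β = 166.3257°
tangent length = C·cosβ = 41.7013
L = r1·wrap1 + r2·wrap2 + 2·C·cosβ = 18·3.3803 + 13·2.9029 + 2·41.7013 = 181.9853

L=181.985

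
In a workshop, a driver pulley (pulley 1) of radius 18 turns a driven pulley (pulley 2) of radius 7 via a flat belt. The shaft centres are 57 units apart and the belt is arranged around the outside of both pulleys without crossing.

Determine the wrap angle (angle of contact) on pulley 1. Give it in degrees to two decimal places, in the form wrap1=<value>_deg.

open belt: β = asin((r2−r1)/C) = asin(-11/57) = -11.1269°
wrap1 = π − 2β = 202.2538°
wrap2 = π + 2β = 157.7462°

wrap1=202.25_deg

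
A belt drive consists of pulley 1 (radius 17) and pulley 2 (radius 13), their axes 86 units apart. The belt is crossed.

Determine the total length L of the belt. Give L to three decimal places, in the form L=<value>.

L=276.823

crossed belt: β = asin((r1+r2)/C) = asin(30/86) = 20.4162°
wrap1 = wrap2 = π + 2β = 220.8324°
tangent length = C·cosβ = 80.5978
L = (r1+r2)·wrap + 2·C·cosβ = 30·3.8543 + 2·80.5978 = 276.8231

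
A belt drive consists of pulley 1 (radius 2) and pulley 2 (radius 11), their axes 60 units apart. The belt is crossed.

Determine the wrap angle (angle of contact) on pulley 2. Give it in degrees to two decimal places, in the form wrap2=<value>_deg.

wrap2=205.03_deg

crossed belt: β = asin((r1+r2)/C) = asin(13/60) = 12.5133°
wrap1 = wrap2 = π + 2β = 205.0267°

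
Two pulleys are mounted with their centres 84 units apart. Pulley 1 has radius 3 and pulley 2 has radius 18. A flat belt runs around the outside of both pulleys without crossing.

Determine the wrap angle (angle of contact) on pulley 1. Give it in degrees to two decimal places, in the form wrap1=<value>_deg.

wrap1=159.43_deg

open belt: β = asin((r2−r1)/C) = asin(15/84) = 10.2866°
wrap1 = π − 2β = 159.4269°
wrap2 = π + 2β = 200.5731°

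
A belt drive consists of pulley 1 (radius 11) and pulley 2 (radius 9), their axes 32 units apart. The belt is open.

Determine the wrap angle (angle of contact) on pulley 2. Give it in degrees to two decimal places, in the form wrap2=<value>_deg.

wrap2=172.83_deg

open belt: β = asin((r2−r1)/C) = asin(-2/32) = -3.5833°
wrap1 = π − 2β = 187.1666°
wrap2 = π + 2β = 172.8334°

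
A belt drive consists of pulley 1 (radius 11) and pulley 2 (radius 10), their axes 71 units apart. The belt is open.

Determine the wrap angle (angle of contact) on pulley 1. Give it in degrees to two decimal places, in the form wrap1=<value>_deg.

wrap1=181.61_deg

open belt: β = asin((r2−r1)/C) = asin(-1/71) = -0.8070°
wrap1 = π − 2β = 181.6140°
wrap2 = π + 2β = 178.3860°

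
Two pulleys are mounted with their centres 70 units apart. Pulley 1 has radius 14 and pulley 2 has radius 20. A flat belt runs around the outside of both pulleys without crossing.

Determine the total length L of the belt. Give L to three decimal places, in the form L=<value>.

open belt: β = asin((r2−r1)/C) = asin(6/70) = 4.9171°
wrap1 = π − 2β = 170.1658°
wrap2 = π + 2β = 189.8342°
tangent length = C·cosβ = 69.7424
L = r1·wrap1 + r2·wrap2 + 2·C·cosβ = 14·2.9700 + 20·3.3132 + 2·69.7424 = 247.3288

L=247.329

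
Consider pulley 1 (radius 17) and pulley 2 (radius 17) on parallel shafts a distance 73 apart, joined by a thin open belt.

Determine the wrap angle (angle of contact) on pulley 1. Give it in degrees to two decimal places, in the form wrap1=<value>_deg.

wrap1=180.00_deg

open belt: β = asin((r2−r1)/C) = asin(0/73) = 0.0000°
wrap1 = π − 2β = 180.0000°
wrap2 = π + 2β = 180.0000°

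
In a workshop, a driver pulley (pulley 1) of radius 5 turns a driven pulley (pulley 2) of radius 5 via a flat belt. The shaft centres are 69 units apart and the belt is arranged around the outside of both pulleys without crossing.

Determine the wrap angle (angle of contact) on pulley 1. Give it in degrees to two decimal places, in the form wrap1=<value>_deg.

wrap1=180.00_deg

open belt: β = asin((r2−r1)/C) = asin(0/69) = 0.0000°
wrap1 = π − 2β = 180.0000°
wrap2 = π + 2β = 180.0000°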